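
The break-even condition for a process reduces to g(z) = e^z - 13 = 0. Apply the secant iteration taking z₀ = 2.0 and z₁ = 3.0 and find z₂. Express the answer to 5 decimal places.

g(2.0) = -5.6109439, g(3.0) = 7.0855369
z₂ = 3.0000000 − 7.0855369·(3.0000000 − 2.0000000) / (7.0855369 − (-5.6109439)) = 3.0000000 − (7.0855369)/(12.6964808) = 2.4419291

2.44193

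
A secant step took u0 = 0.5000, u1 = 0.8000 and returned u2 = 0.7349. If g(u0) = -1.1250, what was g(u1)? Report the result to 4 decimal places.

0.3118

The secant line through (0.5000, -1.1250) and (0.8000, g(u1)) crosses zero at u2 = 0.7349.
So (0.5000, -1.1250), (0.8000, g(u1)), (0.7349, 0) are collinear:
g(u1) = -1.1250 · (0.8000 − 0.7349) / (0.5000 − 0.7349) = -1.1250 · (0.065100)/(-0.234900) = 0.311782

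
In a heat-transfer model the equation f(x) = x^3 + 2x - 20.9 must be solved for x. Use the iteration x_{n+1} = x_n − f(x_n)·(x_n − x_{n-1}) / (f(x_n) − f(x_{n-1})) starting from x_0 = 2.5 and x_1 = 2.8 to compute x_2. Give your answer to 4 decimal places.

2.5119

f(2.5) = -0.275000, f(2.8) = 6.652000
x_2 = 2.800000 − 6.652000·(2.800000 − 2.500000) / (6.652000 − (-0.275000)) = 2.800000 − (1.995600)/(6.927000) = 2.511910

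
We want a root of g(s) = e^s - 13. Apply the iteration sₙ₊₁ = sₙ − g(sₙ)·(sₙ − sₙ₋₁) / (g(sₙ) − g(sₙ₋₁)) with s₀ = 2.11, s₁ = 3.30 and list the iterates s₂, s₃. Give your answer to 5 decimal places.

2.40975, 2.51385

g(2.11) = -4.7517587, g(3.30) = 14.1126389
s₂ = 3.3000000 − 14.1126389·(3.3000000 − 2.1100000) / (14.1126389 − (-4.7517587)) = 3.3000000 − (16.7940403)/(18.8643976) = 2.4097495
g(2.4097495) = -1.8688281
s₃ = 2.4097495 − (-1.8688281)·(2.4097495 − 3.3000000) / (-1.8688281 − 14.1126389) = 2.4097495 − (1.6637252)/(-15.9814670) = 2.5138529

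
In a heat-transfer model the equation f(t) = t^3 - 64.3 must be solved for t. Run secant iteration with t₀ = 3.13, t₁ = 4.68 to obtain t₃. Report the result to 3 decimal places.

f(3.13) = -33.63570, f(4.68) = 38.20323
t₂ = 4.68000 − 38.20323·(4.68000 − 3.13000) / (38.20323 − (-33.63570)) = 4.68000 − (59.21501)/(71.83893) = 3.85573
f(3.85573) = -6.97840
t₃ = 3.85573 − (-6.97840)·(3.85573 − 4.68000) / (-6.97840 − 38.20323) = 3.85573 − (5.75212)/(-45.18163) = 3.98304

3.983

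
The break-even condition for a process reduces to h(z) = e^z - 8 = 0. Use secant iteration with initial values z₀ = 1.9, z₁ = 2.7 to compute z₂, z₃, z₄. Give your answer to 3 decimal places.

h(1.9) = -1.31411, h(2.7) = 6.87973
z₂ = 2.70000 − 6.87973·(2.70000 − 1.90000) / (6.87973 − (-1.31411)) = 2.70000 − (5.50379)/(8.19384) = 2.02830
h(2.02830) = -0.39883
z₃ = 2.02830 − (-0.39883)·(2.02830 − 2.70000) / (-0.39883 − 6.87973) = 2.02830 − (0.26790)/(-7.27856) = 2.06511
h(2.06511) = -0.11385
z₄ = 2.06511 − (-0.11385)·(2.06511 − 2.02830) / (-0.11385 − (-0.39883)) = 2.06511 − (-0.00419)/(0.28498) = 2.07981

2.028, 2.065, 2.080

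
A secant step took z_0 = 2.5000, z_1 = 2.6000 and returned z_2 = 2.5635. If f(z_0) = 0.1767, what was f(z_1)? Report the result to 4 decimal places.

The secant line through (2.5000, 0.1767) and (2.6000, f(z_1)) crosses zero at z_2 = 2.5635.
So (2.5000, 0.1767), (2.6000, f(z_1)), (2.5635, 0) are collinear:
f(z_1) = 0.1767 · (2.6000 − 2.5635) / (2.5000 − 2.5635) = 0.1767 · (0.036500)/(-0.063500) = -0.101568

-0.1016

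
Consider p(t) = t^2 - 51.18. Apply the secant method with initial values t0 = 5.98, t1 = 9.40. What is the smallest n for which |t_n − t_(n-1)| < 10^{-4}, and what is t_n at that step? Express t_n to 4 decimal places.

n = 6, t_n = 7.1540

p(5.98) = -15.419600, p(9.40) = 37.180000
t2 = 9.400000 − 37.180000·(3.420000)/(52.599600) = 6.982575;  |Δ| = 2.417425
p(6.982575) = -2.423650
t3 = 6.982575 − (-2.423650)·(-2.417425)/(-39.603650) = 7.130515;  |Δ| = 0.147941
p(7.130515) = -0.335749
t4 = 7.130515 − (-0.335749)·(0.147941)/(2.087900) = 7.154305;  |Δ| = 0.023790
p(7.154305) = 0.004085
t5 = 7.154305 − 0.004085·(0.023790)/(0.339835) = 7.154019;  |Δ| = 0.000286
p(7.154019) = -0.000007
t6 = 7.154019 − (-0.000007)·(-0.000286)/(-0.004092) = 7.154020;  |Δ| = 0.000000
|t6 − t5| = 0.000000 < 10^{-4}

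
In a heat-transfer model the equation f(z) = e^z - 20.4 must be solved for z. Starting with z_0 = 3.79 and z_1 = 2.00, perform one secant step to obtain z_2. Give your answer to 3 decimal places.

f(3.79) = 23.85640, f(2.00) = -13.01094
z_2 = 2.00000 − (-13.01094)·(2.00000 − 3.79000) / (-13.01094 − 23.85640) = 2.00000 − (23.28959)/(-36.86734) = 2.63171

2.632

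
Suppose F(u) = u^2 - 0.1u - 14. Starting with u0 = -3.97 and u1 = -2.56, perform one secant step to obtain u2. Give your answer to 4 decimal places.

-3.6445

F(-3.97) = 2.157900, F(-2.56) = -7.190400
u2 = -2.560000 − (-7.190400)·(-2.560000 − (-3.970000)) / (-7.190400 − 2.157900) = -2.560000 − (-10.138464)/(-9.348300) = -3.644525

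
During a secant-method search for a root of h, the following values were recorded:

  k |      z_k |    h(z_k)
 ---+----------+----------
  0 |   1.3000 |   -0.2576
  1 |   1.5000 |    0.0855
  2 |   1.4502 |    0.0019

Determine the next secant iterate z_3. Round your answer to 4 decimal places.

1.4491

z_3 = 1.4502 − 0.0019·(1.4502 − 1.5000) / (0.0019 − 0.0855)
   = 1.4502 − (-0.000095)/(-0.083600) = 1.449068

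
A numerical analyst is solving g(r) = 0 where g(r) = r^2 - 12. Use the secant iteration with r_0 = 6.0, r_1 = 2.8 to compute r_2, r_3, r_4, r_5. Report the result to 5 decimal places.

g(6.0) = 24.0000000, g(2.8) = -4.1600000
r_2 = 2.8000000 − (-4.1600000)·(2.8000000 − 6.0000000) / (-4.1600000 − 24.0000000) = 2.8000000 − (13.3120000)/(-28.1600000) = 3.2727273
g(3.2727273) = -1.2892562
r_3 = 3.2727273 − (-1.2892562)·(3.2727273 − 2.8000000) / (-1.2892562 − (-4.1600000)) = 3.2727273 − (-0.6094666)/(2.8707438) = 3.4850299
g(3.4850299) = 0.1454337
r_4 = 3.4850299 − 0.1454337·(3.4850299 − 3.2727273) / (0.1454337 − (-1.2892562)) = 3.4850299 − (0.0308760)/(1.4346899) = 3.4635089
g(3.4635089) = -0.0041058
r_5 = 3.4635089 − (-0.0041058)·(3.4635089 − 3.4850299) / (-0.0041058 − 0.1454337) = 3.4635089 − (0.0000884)/(-0.1495395) = 3.4640998

3.27273, 3.48503, 3.46351, 3.46410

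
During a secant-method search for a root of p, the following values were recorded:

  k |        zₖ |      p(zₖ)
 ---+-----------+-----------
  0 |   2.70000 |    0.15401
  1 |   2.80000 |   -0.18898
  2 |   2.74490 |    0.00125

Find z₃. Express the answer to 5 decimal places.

z₃ = 2.74490 − 0.00125·(2.74490 − 2.80000) / (0.00125 − (-0.18898))
   = 2.74490 − (-0.0000689)/(0.1902300) = 2.7452621

2.74526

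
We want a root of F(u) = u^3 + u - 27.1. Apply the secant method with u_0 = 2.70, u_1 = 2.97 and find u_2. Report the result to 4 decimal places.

2.8877

F(2.70) = -4.717000, F(2.97) = 2.068073
u_2 = 2.970000 − 2.068073·(2.970000 − 2.700000) / (2.068073 − (-4.717000)) = 2.970000 − (0.558380)/(6.785073) = 2.887705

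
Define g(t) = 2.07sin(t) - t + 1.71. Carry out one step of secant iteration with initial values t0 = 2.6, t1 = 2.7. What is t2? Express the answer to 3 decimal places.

g(2.6) = 0.17709, g(2.7) = -0.10532
t2 = 2.70000 − (-0.10532)·(2.70000 − 2.60000) / (-0.10532 − 0.17709) = 2.70000 − (-0.01053)/(-0.28241) = 2.66271

2.663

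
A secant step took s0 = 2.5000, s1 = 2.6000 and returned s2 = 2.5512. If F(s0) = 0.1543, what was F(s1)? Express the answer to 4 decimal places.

The secant line through (2.5000, 0.1543) and (2.6000, F(s1)) crosses zero at s2 = 2.5512.
So (2.5000, 0.1543), (2.6000, F(s1)), (2.5512, 0) are collinear:
F(s1) = 0.1543 · (2.6000 − 2.5512) / (2.5000 − 2.5512) = 0.1543 · (0.048800)/(-0.051200) = -0.147067

-0.1471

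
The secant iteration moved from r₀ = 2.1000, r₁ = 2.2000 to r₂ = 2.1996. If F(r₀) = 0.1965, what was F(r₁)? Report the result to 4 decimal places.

-0.0008

The secant line through (2.1000, 0.1965) and (2.2000, F(r₁)) crosses zero at r₂ = 2.1996.
So (2.1000, 0.1965), (2.2000, F(r₁)), (2.1996, 0) are collinear:
F(r₁) = 0.1965 · (2.2000 − 2.1996) / (2.1000 − 2.1996) = 0.1965 · (0.000400)/(-0.099600) = -0.000789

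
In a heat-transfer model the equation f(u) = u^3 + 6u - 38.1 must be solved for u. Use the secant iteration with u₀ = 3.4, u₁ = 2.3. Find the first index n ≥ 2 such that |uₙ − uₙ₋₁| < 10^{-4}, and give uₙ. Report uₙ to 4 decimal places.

f(3.4) = 21.604000, f(2.3) = -12.133000
u₂ = 2.300000 − (-12.133000)·(-1.100000)/(-33.737000) = 2.695598;  |Δ| = 0.395598
f(2.695598) = -2.339518
u₃ = 2.695598 − (-2.339518)·(0.395598)/(9.793482) = 2.790101;  |Δ| = 0.094503
f(2.790101) = 0.360601
u₄ = 2.790101 − 0.360601·(0.094503)/(2.700119) = 2.777480;  |Δ| = 0.012621
f(2.777480) = -0.008539
u₅ = 2.777480 − (-0.008539)·(-0.012621)/(-0.369140) = 2.777772;  |Δ| = 0.000292
f(2.777772) = -0.000030
u₆ = 2.777772 − (-0.000030)·(0.000292)/(0.008509) = 2.777773;  |Δ| = 0.000001
|u₆ − u₅| = 0.000001 < 10^{-4}

n = 6, uₙ = 2.7778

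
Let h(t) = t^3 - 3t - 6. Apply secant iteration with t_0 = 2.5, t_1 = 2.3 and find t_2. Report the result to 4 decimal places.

2.3513

h(2.5) = 2.125000, h(2.3) = -0.733000
t_2 = 2.300000 − (-0.733000)·(2.300000 − 2.500000) / (-0.733000 − 2.125000) = 2.300000 − (0.146600)/(-2.858000) = 2.351295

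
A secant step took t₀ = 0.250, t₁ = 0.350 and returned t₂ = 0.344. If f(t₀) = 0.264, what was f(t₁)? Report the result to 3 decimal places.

-0.017

The secant line through (0.250, 0.264) and (0.350, f(t₁)) crosses zero at t₂ = 0.344.
So (0.250, 0.264), (0.350, f(t₁)), (0.344, 0) are collinear:
f(t₁) = 0.264 · (0.350 − 0.344) / (0.250 − 0.344) = 0.264 · (0.00600)/(-0.09400) = -0.01685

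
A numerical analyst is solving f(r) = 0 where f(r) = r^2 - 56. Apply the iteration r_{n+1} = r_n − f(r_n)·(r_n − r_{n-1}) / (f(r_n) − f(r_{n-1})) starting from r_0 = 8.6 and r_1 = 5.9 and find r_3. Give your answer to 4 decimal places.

7.4979

f(8.6) = 17.960000, f(5.9) = -21.190000
r_2 = 5.900000 − (-21.190000)·(5.900000 − 8.600000) / (-21.190000 − 17.960000) = 5.900000 − (57.213000)/(-39.150000) = 7.361379
f(7.361379) = -1.810095
r_3 = 7.361379 − (-1.810095)·(7.361379 − 5.900000) / (-1.810095 − (-21.190000)) = 7.361379 − (-2.645235)/(19.379905) = 7.497873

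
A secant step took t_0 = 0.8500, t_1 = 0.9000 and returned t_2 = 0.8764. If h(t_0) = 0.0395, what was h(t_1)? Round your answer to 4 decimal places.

The secant line through (0.8500, 0.0395) and (0.9000, h(t_1)) crosses zero at t_2 = 0.8764.
So (0.8500, 0.0395), (0.9000, h(t_1)), (0.8764, 0) are collinear:
h(t_1) = 0.0395 · (0.9000 − 0.8764) / (0.8500 − 0.8764) = 0.0395 · (0.023600)/(-0.026400) = -0.035311

-0.0353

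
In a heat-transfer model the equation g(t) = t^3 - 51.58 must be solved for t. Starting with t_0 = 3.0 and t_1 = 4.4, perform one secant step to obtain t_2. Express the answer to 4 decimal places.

g(3.0) = -24.580000, g(4.4) = 33.604000
t_2 = 4.400000 − 33.604000·(4.400000 − 3.000000) / (33.604000 − (-24.580000)) = 4.400000 − (47.045600)/(58.184000) = 3.591434

3.5914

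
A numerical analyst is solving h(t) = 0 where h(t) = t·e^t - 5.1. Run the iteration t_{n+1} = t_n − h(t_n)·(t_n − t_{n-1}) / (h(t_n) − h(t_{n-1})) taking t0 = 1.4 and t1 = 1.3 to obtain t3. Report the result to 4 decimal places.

1.3381

h(1.4) = 0.577280, h(1.3) = -0.329914
t2 = 1.300000 − (-0.329914)·(1.300000 − 1.400000) / (-0.329914 − 0.577280) = 1.300000 − (0.032991)/(-0.907194) = 1.336366
h(1.336366) = -0.014869
t3 = 1.336366 − (-0.014869)·(1.336366 − 1.300000) / (-0.014869 − (-0.329914)) = 1.336366 − (-0.000541)/(0.315045) = 1.338083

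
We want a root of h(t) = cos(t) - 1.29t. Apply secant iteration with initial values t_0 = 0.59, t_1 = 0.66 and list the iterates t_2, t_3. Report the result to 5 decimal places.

h(0.59) = 0.0698407, h(0.66) = -0.0614078
t_2 = 0.6600000 − (-0.0614078)·(0.6600000 − 0.5900000) / (-0.0614078 − 0.0698407) = 0.6600000 − (-0.0042985)/(-0.1312484) = 0.6272488
h(0.6272488) = 0.0004943
t_3 = 0.6272488 − 0.0004943·(0.6272488 − 0.6600000) / (0.0004943 − (-0.0614078)) = 0.6272488 − (-0.0000162)/(0.0619021) = 0.6275104

0.62725, 0.62751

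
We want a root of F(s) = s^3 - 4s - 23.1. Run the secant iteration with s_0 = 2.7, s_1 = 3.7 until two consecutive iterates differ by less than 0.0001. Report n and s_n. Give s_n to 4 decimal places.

F(2.7) = -14.217000, F(3.7) = 12.753000
s_2 = 3.700000 − 12.753000·(1.000000)/(26.970000) = 3.227141;  |Δ| = 0.472859
F(3.227141) = -2.399693
s_3 = 3.227141 − (-2.399693)·(-0.472859)/(-15.152693) = 3.302027;  |Δ| = 0.074885
F(3.302027) = -0.304854
s_4 = 3.302027 − (-0.304854)·(0.074885)/(2.094840) = 3.312924;  |Δ| = 0.010898
F(3.312924) = 0.009201
s_5 = 3.312924 − 0.009201·(0.010898)/(0.314055) = 3.312605;  |Δ| = 0.000319
F(3.312605) = -0.000034
s_6 = 3.312605 − (-0.000034)·(-0.000319)/(-0.009234) = 3.312606;  |Δ| = 0.000001
|s_6 − s_5| = 0.000001 < 0.0001

n = 6, s_n = 3.3126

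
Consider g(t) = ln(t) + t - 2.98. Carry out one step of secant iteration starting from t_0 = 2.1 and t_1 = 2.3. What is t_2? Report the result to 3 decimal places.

g(2.1) = -0.13806, g(2.3) = 0.15291
t_2 = 2.30000 − 0.15291·(2.30000 − 2.10000) / (0.15291 − (-0.13806)) = 2.30000 − (0.03058)/(0.29097) = 2.19490

2.195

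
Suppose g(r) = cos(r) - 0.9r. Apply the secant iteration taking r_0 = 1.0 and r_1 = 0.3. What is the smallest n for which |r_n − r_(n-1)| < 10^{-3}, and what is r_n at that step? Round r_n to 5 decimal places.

n = 5, r_n = 0.78555

g(1.0) = -0.3596977, g(0.3) = 0.6853365
r_2 = 0.3000000 − 0.6853365·(-0.7000000)/(1.0450342) = 0.7590621;  |Δ| = 0.4590621
g(0.7590621) = 0.0423260
r_3 = 0.7590621 − 0.0423260·(0.4590621)/(-0.6430105) = 0.7892797;  |Δ| = 0.0302176
g(0.7892797) = -0.0059949
r_4 = 0.7892797 − (-0.0059949)·(0.0302176)/(-0.0483209) = 0.7855308;  |Δ| = 0.0037490
g(0.7855308) = 0.0000353
r_5 = 0.7855308 − 0.0000353·(-0.0037490)/(0.0060303) = 0.7855527;  |Δ| = 0.0000220
|r_5 − r_4| = 0.0000220 < 10^{-3}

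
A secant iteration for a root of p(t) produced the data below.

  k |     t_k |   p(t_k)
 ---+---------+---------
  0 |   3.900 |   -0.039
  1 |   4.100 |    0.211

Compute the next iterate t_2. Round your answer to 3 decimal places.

t_2 = 4.100 − 0.211·(4.100 − 3.900) / (0.211 − (-0.039))
   = 4.100 − (0.04220)/(0.25000) = 3.93120

3.931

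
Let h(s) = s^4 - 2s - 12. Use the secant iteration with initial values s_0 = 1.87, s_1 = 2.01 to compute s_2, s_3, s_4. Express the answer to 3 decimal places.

h(1.87) = -3.51169, h(2.01) = 0.30241
s_2 = 2.01000 − 0.30241·(2.01000 − 1.87000) / (0.30241 − (-3.51169)) = 2.01000 − (0.04234)/(3.81410) = 1.99890
h(1.99890) = -0.03298
s_3 = 1.99890 − (-0.03298)·(1.99890 − 2.01000) / (-0.03298 − 0.30241) = 1.99890 − (0.00037)/(-0.33538) = 1.99999
h(1.99999) = -0.00026
s_4 = 1.99999 − (-0.00026)·(1.99999 − 1.99890) / (-0.00026 − (-0.03298)) = 1.99999 − (0.00000)/(0.03271) = 2.00000

1.999, 2.000, 2.000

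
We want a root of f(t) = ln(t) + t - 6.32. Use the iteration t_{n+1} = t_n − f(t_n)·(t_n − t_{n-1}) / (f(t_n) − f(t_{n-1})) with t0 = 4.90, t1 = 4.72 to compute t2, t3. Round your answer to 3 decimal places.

4.760, 4.760

f(4.90) = 0.16924, f(4.72) = -0.04819
t2 = 4.72000 − (-0.04819)·(4.72000 − 4.90000) / (-0.04819 − 0.16924) = 4.72000 − (0.00867)/(-0.21743) = 4.75990
f(4.75990) = 0.00012
t3 = 4.75990 − 0.00012·(4.75990 − 4.72000) / (0.00012 − (-0.04819)) = 4.75990 − (0.00000)/(0.04831) = 4.75980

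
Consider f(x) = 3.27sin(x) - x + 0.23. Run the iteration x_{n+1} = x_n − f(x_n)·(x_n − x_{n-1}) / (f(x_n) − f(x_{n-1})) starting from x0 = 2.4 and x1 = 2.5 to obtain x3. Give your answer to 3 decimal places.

2.411

f(2.4) = 0.03876, f(2.5) = -0.31300
x2 = 2.50000 − (-0.31300)·(2.50000 − 2.40000) / (-0.31300 − 0.03876) = 2.50000 − (-0.03130)/(-0.35176) = 2.41102
f(2.41102) = 0.00104
x3 = 2.41102 − 0.00104·(2.41102 − 2.50000) / (0.00104 − (-0.31300)) = 2.41102 − (-0.00009)/(0.31403) = 2.41131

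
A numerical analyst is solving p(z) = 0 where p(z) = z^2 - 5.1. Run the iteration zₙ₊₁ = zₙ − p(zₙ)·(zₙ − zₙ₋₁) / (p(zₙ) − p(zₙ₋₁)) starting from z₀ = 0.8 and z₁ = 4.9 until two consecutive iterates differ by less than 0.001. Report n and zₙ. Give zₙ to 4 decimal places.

p(0.8) = -4.460000, p(4.9) = 18.910000
z₂ = 4.900000 − 18.910000·(4.100000)/(23.370000) = 1.582456;  |Δ| = 3.317544
p(1.582456) = -2.595833
z₃ = 1.582456 − (-2.595833)·(-3.317544)/(-21.505833) = 1.982896;  |Δ| = 0.400440
p(1.982896) = -1.168124
z₄ = 1.982896 − (-1.168124)·(0.400440)/(1.427708) = 2.310528;  |Δ| = 0.327632
p(2.310528) = 0.238540
z₅ = 2.310528 − 0.238540·(0.327632)/(1.406664) = 2.254969;  |Δ| = 0.055559
p(2.254969) = -0.015116
z₆ = 2.254969 − (-0.015116)·(-0.055559)/(-0.253656) = 2.258280;  |Δ| = 0.003311
p(2.258280) = -0.000173
z₇ = 2.258280 − (-0.000173)·(0.003311)/(0.014943) = 2.258318;  |Δ| = 0.000038
|z₇ − z₆| = 0.000038 < 0.001

n = 7, zₙ = 2.2583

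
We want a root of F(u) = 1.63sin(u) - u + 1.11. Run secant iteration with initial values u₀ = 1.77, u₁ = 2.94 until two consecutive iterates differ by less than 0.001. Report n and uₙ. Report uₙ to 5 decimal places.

n = 5, uₙ = 2.31218

F(1.77) = 0.9377659, F(2.94) = -1.5036251
u₂ = 2.9400000 − (-1.5036251)·(1.1700000)/(-2.4413910) = 2.2194102;  |Δ| = 0.7205898
F(2.2194102) = 0.1895724
u₃ = 2.2194102 − 0.1895724·(-0.7205898)/(1.6931976) = 2.3000883;  |Δ| = 0.0806781
F(2.3000883) = 0.0253152
u₄ = 2.3000883 − 0.0253152·(0.0806781)/(-0.1642572) = 2.3125224;  |Δ| = 0.0124341
F(2.3125224) = -0.0007175
u₅ = 2.3125224 − (-0.0007175)·(0.0124341)/(-0.0260328) = 2.3121797;  |Δ| = 0.0003427
|u₅ − u₄| = 0.0003427 < 0.001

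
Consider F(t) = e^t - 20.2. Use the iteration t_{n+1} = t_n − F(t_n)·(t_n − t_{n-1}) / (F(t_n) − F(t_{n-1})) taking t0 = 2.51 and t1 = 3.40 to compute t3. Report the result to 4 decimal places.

F(2.51) = -7.895070, F(3.40) = 9.764100
t2 = 3.400000 − 9.764100·(3.400000 − 2.510000) / (9.764100 − (-7.895070)) = 3.400000 − (8.690049)/(17.659170) = 2.907902
F(2.907902) = -1.881681
t3 = 2.907902 − (-1.881681)·(2.907902 − 3.400000) / (-1.881681 − 9.764100) = 2.907902 − (0.925972)/(-11.645781) = 2.987413

2.9874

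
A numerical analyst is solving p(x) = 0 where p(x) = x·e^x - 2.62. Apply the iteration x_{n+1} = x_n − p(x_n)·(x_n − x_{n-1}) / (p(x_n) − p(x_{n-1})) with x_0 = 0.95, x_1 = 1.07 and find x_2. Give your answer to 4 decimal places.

0.9796

p(0.95) = -0.163576, p(1.07) = 0.499456
x_2 = 1.070000 − 0.499456·(1.070000 − 0.950000) / (0.499456 − (-0.163576)) = 1.070000 − (0.059935)/(0.663032) = 0.979605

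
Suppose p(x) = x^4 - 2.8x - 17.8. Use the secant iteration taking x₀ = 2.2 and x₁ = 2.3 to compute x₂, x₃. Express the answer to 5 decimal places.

p(2.2) = -0.5344000, p(2.3) = 3.7441000
x₂ = 2.3000000 − 3.7441000·(2.3000000 − 2.2000000) / (3.7441000 − (-0.5344000)) = 2.3000000 − (0.3744100)/(4.2785000) = 2.2124904
p(2.2124904) = -0.0328360
x₃ = 2.2124904 − (-0.0328360)·(2.2124904 − 2.3000000) / (-0.0328360 − 3.7441000) = 2.2124904 − (0.0028735)/(-3.7769360) = 2.2132512

2.21249, 2.21325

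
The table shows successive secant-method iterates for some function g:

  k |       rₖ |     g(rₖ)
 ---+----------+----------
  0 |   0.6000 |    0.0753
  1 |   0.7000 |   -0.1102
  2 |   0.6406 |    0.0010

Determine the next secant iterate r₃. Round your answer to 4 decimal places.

0.6411

r₃ = 0.6406 − 0.0010·(0.6406 − 0.7000) / (0.0010 − (-0.1102))
   = 0.6406 − (-0.000059)/(0.111200) = 0.641134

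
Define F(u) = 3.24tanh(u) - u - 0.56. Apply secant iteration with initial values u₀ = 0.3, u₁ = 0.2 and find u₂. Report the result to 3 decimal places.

F(0.3) = 0.08385, F(0.2) = -0.12050
u₂ = 0.20000 − (-0.12050)·(0.20000 − 0.30000) / (-0.12050 − 0.08385) = 0.20000 − (0.01205)/(-0.20436) = 0.25897

0.259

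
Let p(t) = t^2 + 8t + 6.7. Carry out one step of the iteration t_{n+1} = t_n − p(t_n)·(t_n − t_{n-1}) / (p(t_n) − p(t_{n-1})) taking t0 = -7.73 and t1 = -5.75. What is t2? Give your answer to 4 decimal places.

p(-7.73) = 4.612900, p(-5.75) = -6.237500
t2 = -5.750000 − (-6.237500)·(-5.750000 − (-7.730000)) / (-6.237500 − 4.612900) = -5.750000 − (-12.350250)/(-10.850400) = -6.888230

-6.8882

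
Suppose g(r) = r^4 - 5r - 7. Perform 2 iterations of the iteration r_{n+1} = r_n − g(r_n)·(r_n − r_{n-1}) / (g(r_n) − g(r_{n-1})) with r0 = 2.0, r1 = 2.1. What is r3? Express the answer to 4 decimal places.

g(2.0) = -1.000000, g(2.1) = 1.948100
r2 = 2.100000 − 1.948100·(2.100000 − 2.000000) / (1.948100 − (-1.000000)) = 2.100000 − (0.194810)/(2.948100) = 2.033920
g(2.033920) = -0.056229
r3 = 2.033920 − (-0.056229)·(2.033920 − 2.100000) / (-0.056229 − 1.948100) = 2.033920 − (0.003716)/(-2.004329) = 2.035774

2.0358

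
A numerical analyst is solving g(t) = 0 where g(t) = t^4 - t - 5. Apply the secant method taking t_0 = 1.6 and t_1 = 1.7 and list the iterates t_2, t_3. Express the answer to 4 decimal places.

g(1.6) = -0.046400, g(1.7) = 1.652100
t_2 = 1.700000 − 1.652100·(1.700000 − 1.600000) / (1.652100 − (-0.046400)) = 1.700000 − (0.165210)/(1.698500) = 1.602732
g(1.602732) = -0.004259
t_3 = 1.602732 − (-0.004259)·(1.602732 − 1.700000) / (-0.004259 − 1.652100) = 1.602732 − (0.000414)/(-1.656359) = 1.602982

1.6027, 1.6030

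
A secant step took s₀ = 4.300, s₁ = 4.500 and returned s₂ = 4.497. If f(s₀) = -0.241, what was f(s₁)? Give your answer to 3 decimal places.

The secant line through (4.300, -0.241) and (4.500, f(s₁)) crosses zero at s₂ = 4.497.
So (4.300, -0.241), (4.500, f(s₁)), (4.497, 0) are collinear:
f(s₁) = -0.241 · (4.500 − 4.497) / (4.300 − 4.497) = -0.241 · (0.00300)/(-0.19700) = 0.00367

0.004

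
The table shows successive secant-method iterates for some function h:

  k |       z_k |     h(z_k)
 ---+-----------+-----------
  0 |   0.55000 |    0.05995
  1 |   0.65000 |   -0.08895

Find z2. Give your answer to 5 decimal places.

z2 = 0.65000 − (-0.08895)·(0.65000 − 0.55000) / (-0.08895 − 0.05995)
   = 0.65000 − (-0.0088950)/(-0.1489000) = 0.5902619

0.59026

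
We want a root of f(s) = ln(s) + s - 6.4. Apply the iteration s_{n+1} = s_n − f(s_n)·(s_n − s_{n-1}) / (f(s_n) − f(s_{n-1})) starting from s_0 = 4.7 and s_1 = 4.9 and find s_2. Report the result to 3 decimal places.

4.826

f(4.7) = -0.15244, f(4.9) = 0.08924
s_2 = 4.90000 − 0.08924·(4.90000 − 4.70000) / (0.08924 − (-0.15244)) = 4.90000 − (0.01785)/(0.24167) = 4.82615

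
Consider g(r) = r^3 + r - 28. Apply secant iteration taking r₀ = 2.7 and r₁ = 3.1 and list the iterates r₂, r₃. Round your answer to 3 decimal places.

g(2.7) = -5.61700, g(3.1) = 4.89100
r₂ = 3.10000 − 4.89100·(3.10000 − 2.70000) / (4.89100 − (-5.61700)) = 3.10000 − (1.95640)/(10.50800) = 2.91382
g(2.91382) = -0.34689
r₃ = 2.91382 − (-0.34689)·(2.91382 − 3.10000) / (-0.34689 − 4.89100) = 2.91382 − (0.06458)/(-5.23789) = 2.92615

2.914, 2.926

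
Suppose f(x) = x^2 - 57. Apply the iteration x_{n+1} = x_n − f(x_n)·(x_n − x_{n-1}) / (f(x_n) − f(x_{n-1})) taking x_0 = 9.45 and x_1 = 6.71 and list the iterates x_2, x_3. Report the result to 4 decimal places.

f(9.45) = 32.302500, f(6.71) = -11.975900
x_2 = 6.710000 − (-11.975900)·(6.710000 − 9.450000) / (-11.975900 − 32.302500) = 6.710000 − (32.813966)/(-44.278400) = 7.451083
f(7.451083) = -1.481363
x_3 = 7.451083 − (-1.481363)·(7.451083 − 6.710000) / (-1.481363 − (-11.975900)) = 7.451083 − (-1.097813)/(10.494537) = 7.555691

7.4511, 7.5557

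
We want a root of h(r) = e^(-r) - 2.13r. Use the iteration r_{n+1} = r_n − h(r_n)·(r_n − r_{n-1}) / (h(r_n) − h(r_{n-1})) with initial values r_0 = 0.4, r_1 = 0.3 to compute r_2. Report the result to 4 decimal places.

h(0.4) = -0.181680, h(0.3) = 0.101818
r_2 = 0.300000 − 0.101818·(0.300000 − 0.400000) / (0.101818 − (-0.181680)) = 0.300000 − (-0.010182)/(0.283498) = 0.335915

0.3359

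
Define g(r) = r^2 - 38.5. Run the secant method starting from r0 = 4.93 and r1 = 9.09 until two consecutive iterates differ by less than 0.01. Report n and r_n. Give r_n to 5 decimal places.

g(4.93) = -14.1951000, g(9.09) = 44.1281000
r2 = 9.0900000 − 44.1281000·(4.1600000)/(58.3232000) = 5.9424893;  |Δ| = 3.1475107
g(5.9424893) = -3.1868209
r3 = 5.9424893 − (-3.1868209)·(-3.1475107)/(-47.3149209) = 6.1544849;  |Δ| = 0.2119956
g(6.1544849) = -0.6223162
r4 = 6.1544849 − (-0.6223162)·(0.2119956)/(2.5645047) = 6.2059288;  |Δ| = 0.0514440
g(6.2059288) = 0.0135524
r5 = 6.2059288 − 0.0135524·(0.0514440)/(0.6358685) = 6.2048324;  |Δ| = 0.0010964
|r5 − r4| = 0.0010964 < 0.01

n = 5, r_n = 6.20483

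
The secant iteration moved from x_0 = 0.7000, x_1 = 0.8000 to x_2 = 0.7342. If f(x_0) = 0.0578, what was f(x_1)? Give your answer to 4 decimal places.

-0.1112

The secant line through (0.7000, 0.0578) and (0.8000, f(x_1)) crosses zero at x_2 = 0.7342.
So (0.7000, 0.0578), (0.8000, f(x_1)), (0.7342, 0) are collinear:
f(x_1) = 0.0578 · (0.8000 − 0.7342) / (0.7000 − 0.7342) = 0.0578 · (0.065800)/(-0.034200) = -0.111206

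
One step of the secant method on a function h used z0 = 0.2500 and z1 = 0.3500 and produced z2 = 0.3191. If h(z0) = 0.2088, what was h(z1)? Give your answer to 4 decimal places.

-0.0934

The secant line through (0.2500, 0.2088) and (0.3500, h(z1)) crosses zero at z2 = 0.3191.
So (0.2500, 0.2088), (0.3500, h(z1)), (0.3191, 0) are collinear:
h(z1) = 0.2088 · (0.3500 − 0.3191) / (0.2500 − 0.3191) = 0.2088 · (0.030900)/(-0.069100) = -0.093371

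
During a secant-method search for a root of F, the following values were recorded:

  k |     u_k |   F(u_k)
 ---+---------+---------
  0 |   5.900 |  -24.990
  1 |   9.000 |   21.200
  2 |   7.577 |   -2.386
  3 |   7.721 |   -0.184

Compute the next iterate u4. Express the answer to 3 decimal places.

7.733

u4 = 7.721 − (-0.184)·(7.721 − 7.577) / (-0.184 − (-2.386))
   = 7.721 − (-0.02650)/(2.20200) = 7.73303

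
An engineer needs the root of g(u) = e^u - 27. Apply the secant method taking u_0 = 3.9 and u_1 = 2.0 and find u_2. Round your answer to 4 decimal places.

g(3.9) = 22.402449, g(2.0) = -19.610944
u_2 = 2.000000 − (-19.610944)·(2.000000 − 3.900000) / (-19.610944 − 22.402449) = 2.000000 − (37.260793)/(-42.013393) = 2.886879

2.8869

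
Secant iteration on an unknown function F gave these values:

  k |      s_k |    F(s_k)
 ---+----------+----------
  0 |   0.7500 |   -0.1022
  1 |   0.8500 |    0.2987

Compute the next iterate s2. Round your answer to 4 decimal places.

0.7755

s2 = 0.8500 − 0.2987·(0.8500 − 0.7500) / (0.2987 − (-0.1022))
   = 0.8500 − (0.029870)/(0.400900) = 0.775493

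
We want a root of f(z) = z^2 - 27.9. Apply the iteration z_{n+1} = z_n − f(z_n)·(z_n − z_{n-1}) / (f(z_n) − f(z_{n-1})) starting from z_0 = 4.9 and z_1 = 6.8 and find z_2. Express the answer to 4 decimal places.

5.2325

f(4.9) = -3.890000, f(6.8) = 18.340000
z_2 = 6.800000 − 18.340000·(6.800000 − 4.900000) / (18.340000 − (-3.890000)) = 6.800000 − (34.846000)/(22.230000) = 5.232479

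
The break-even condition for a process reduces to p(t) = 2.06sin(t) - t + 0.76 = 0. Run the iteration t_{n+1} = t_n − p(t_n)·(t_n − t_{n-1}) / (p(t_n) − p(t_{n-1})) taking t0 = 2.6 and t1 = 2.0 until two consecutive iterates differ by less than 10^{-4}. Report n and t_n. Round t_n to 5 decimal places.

p(2.6) = -0.7780672, p(2.0) = 0.6331527
t2 = 2.0000000 − 0.6331527·(-0.6000000)/(1.4112199) = 2.2691938;  |Δ| = 0.2691938
p(2.2691938) = 0.0685058
t3 = 2.2691938 − 0.0685058·(0.2691938)/(-0.5646469) = 2.3018537;  |Δ| = 0.0326599
p(2.3018537) = -0.0082479
t4 = 2.3018537 − (-0.0082479)·(0.0326599)/(-0.0767537) = 2.2983441;  |Δ| = 0.0035096
p(2.2983441) = 0.0000793
t5 = 2.2983441 − 0.0000793·(-0.0035096)/(0.0083272) = 2.2983775;  |Δ| = 0.0000334
|t5 − t4| = 0.0000334 < 10^{-4}

n = 5, t_n = 2.29838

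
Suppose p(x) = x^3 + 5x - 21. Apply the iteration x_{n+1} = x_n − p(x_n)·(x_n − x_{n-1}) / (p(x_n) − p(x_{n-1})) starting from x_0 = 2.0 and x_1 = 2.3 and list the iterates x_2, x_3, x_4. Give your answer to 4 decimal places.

2.1588, 2.1661, 2.1664

p(2.0) = -3.000000, p(2.3) = 2.667000
x_2 = 2.300000 − 2.667000·(2.300000 − 2.000000) / (2.667000 − (-3.000000)) = 2.300000 − (0.800100)/(5.667000) = 2.158814
p(2.158814) = -0.144822
x_3 = 2.158814 − (-0.144822)·(2.158814 − 2.300000) / (-0.144822 − 2.667000) = 2.158814 − (0.020447)/(-2.811822) = 2.166086
p(2.166086) = -0.006451
x_4 = 2.166086 − (-0.006451)·(2.166086 − 2.158814) / (-0.006451 − (-0.144822)) = 2.166086 − (-0.000047)/(0.138370) = 2.166425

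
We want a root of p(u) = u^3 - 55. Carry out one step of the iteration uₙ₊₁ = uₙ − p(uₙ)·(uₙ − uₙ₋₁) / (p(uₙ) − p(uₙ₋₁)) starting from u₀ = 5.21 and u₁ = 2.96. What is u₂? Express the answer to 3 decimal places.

p(5.21) = 86.42076, p(2.96) = -29.06566
u₂ = 2.96000 − (-29.06566)·(2.96000 − 5.21000) / (-29.06566 − 86.42076) = 2.96000 − (65.39774)/(-115.48642) = 3.52628

3.526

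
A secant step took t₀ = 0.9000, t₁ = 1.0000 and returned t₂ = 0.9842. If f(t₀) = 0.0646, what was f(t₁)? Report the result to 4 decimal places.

The secant line through (0.9000, 0.0646) and (1.0000, f(t₁)) crosses zero at t₂ = 0.9842.
So (0.9000, 0.0646), (1.0000, f(t₁)), (0.9842, 0) are collinear:
f(t₁) = 0.0646 · (1.0000 − 0.9842) / (0.9000 − 0.9842) = 0.0646 · (0.015800)/(-0.084200) = -0.012122

-0.0121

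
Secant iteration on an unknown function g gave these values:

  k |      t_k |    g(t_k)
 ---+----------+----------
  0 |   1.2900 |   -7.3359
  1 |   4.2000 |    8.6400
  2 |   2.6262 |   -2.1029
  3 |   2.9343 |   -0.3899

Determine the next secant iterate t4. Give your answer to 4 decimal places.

t4 = 2.9343 − (-0.3899)·(2.9343 − 2.6262) / (-0.3899 − (-2.1029))
   = 2.9343 − (-0.120128)/(1.713000) = 3.004427

3.0044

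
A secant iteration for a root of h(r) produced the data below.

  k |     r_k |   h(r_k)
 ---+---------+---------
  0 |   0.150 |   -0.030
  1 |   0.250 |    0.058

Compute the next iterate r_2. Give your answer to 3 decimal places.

r_2 = 0.250 − 0.058·(0.250 − 0.150) / (0.058 − (-0.030))
   = 0.250 − (0.00580)/(0.08800) = 0.18409

0.184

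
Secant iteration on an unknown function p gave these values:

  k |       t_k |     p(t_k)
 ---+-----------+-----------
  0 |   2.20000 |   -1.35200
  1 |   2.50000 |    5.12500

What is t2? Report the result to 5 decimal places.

2.26262

t2 = 2.50000 − 5.12500·(2.50000 − 2.20000) / (5.12500 − (-1.35200))
   = 2.50000 − (1.5375000)/(6.4770000) = 2.2626216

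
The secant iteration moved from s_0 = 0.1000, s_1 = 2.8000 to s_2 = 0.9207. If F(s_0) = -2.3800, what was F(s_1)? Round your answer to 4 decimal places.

5.4499

The secant line through (0.1000, -2.3800) and (2.8000, F(s_1)) crosses zero at s_2 = 0.9207.
So (0.1000, -2.3800), (2.8000, F(s_1)), (0.9207, 0) are collinear:
F(s_1) = -2.3800 · (2.8000 − 0.9207) / (0.1000 − 0.9207) = -2.3800 · (1.879300)/(-0.820700) = 5.449901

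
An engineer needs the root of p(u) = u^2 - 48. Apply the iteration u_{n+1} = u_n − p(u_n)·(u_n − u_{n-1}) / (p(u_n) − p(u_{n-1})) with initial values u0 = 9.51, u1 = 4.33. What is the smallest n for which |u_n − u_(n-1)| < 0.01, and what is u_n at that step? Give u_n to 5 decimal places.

n = 5, u_n = 6.92817

p(9.51) = 42.4401000, p(4.33) = -29.2511000
u2 = 4.3300000 − (-29.2511000)·(-5.1800000)/(-71.6912000) = 6.4435188;  |Δ| = 2.1135188
p(6.4435188) = -6.4810657
u3 = 6.4435188 − (-6.4810657)·(2.1135188)/(22.7700343) = 7.0450925;  |Δ| = 0.6015737
p(7.0450925) = 1.6333283
u4 = 7.0450925 − 1.6333283·(0.6015737)/(8.1143939) = 6.9240031;  |Δ| = 0.1210894
p(6.9240031) = -0.0581816
u5 = 6.9240031 − (-0.0581816)·(-0.1210894)/(-1.6915098) = 6.9281681;  |Δ| = 0.0041650
|u5 − u4| = 0.0041650 < 0.01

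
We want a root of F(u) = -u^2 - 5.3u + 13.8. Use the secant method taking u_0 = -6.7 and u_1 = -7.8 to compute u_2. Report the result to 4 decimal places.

F(-6.7) = 4.420000, F(-7.8) = -5.700000
u_2 = -7.800000 − (-5.700000)·(-7.800000 − (-6.700000)) / (-5.700000 − 4.420000) = -7.800000 − (6.270000)/(-10.120000) = -7.180435

-7.1804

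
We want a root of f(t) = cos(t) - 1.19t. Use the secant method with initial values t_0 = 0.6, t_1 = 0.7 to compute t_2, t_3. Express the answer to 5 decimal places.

0.66203, 0.66254

f(0.6) = 0.1113356, f(0.7) = -0.0681578
t_2 = 0.7000000 − (-0.0681578)·(0.7000000 − 0.6000000) / (-0.0681578 − 0.1113356) = 0.7000000 − (-0.0068158)/(-0.1794934) = 0.6620277
f(0.6620277) = 0.0009345
t_3 = 0.6620277 − 0.0009345·(0.6620277 − 0.7000000) / (0.0009345 − (-0.0681578)) = 0.6620277 − (-0.0000355)/(0.0690923) = 0.6625413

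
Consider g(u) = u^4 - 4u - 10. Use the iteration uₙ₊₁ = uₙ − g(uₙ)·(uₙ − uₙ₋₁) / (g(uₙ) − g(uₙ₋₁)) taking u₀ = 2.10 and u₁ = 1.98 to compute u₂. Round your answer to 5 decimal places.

g(2.10) = 1.0481000, g(1.98) = -2.5504638
u₂ = 1.9800000 − (-2.5504638)·(1.9800000 − 2.1000000) / (-2.5504638 − 1.0481000) = 1.9800000 − (0.3060557)/(-3.5985638) = 2.0650494

2.06505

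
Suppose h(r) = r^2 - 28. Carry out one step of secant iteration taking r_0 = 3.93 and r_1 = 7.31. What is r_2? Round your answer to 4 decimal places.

5.0470

h(3.93) = -12.555100, h(7.31) = 25.436100
r_2 = 7.310000 − 25.436100·(7.310000 − 3.930000) / (25.436100 − (-12.555100)) = 7.310000 − (85.974018)/(37.991200) = 5.047002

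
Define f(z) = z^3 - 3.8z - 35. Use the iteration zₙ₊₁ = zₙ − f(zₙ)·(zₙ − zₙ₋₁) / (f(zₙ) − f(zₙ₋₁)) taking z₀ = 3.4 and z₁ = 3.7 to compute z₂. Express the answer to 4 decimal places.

3.6532

f(3.4) = -8.616000, f(3.7) = 1.593000
z₂ = 3.700000 − 1.593000·(3.700000 − 3.400000) / (1.593000 − (-8.616000)) = 3.700000 − (0.477900)/(10.209000) = 3.653188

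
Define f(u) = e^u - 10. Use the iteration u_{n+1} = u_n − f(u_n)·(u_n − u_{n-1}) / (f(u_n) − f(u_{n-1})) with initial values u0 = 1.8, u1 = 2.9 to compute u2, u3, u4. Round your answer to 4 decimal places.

2.1584, 2.2630, 2.3055

f(1.8) = -3.950353, f(2.9) = 8.174145
u2 = 2.900000 − 8.174145·(2.900000 − 1.800000) / (8.174145 − (-3.950353)) = 2.900000 − (8.991560)/(12.124498) = 2.158397
f(2.158397) = -1.342748
u3 = 2.158397 − (-1.342748)·(2.158397 − 2.900000) / (-1.342748 − 8.174145) = 2.158397 − (0.995786)/(-9.516893) = 2.263031
f(2.263031) = -0.387822
u4 = 2.263031 − (-0.387822)·(2.263031 − 2.158397) / (-0.387822 − (-1.342748)) = 2.263031 − (-0.040579)/(0.954926) = 2.305525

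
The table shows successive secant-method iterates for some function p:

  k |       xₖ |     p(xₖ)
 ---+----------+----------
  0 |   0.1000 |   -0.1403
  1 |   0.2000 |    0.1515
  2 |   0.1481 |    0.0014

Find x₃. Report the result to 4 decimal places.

x₃ = 0.1481 − 0.0014·(0.1481 − 0.2000) / (0.0014 − 0.1515)
   = 0.1481 − (-0.000073)/(-0.150100) = 0.147616

0.1476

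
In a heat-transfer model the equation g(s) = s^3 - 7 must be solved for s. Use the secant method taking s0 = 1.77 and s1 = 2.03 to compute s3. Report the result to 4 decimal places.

1.9124

g(1.77) = -1.454767, g(2.03) = 1.365427
s2 = 2.030000 − 1.365427·(2.030000 − 1.770000) / (1.365427 − (-1.454767)) = 2.030000 − (0.355011)/(2.820194) = 1.904118
g(1.904118) = -0.096303
s3 = 1.904118 − (-0.096303)·(1.904118 − 2.030000) / (-0.096303 − 1.365427) = 1.904118 − (0.012123)/(-1.461730) = 1.912412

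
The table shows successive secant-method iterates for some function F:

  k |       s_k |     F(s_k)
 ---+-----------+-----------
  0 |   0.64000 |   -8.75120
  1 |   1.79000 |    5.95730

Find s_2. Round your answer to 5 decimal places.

1.32422

s_2 = 1.79000 − 5.95730·(1.79000 − 0.64000) / (5.95730 − (-8.75120))
   = 1.79000 − (6.8508950)/(14.7085000) = 1.3242220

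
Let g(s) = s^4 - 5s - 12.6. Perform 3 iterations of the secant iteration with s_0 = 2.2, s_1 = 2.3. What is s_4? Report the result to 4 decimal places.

2.2046

g(2.2) = -0.174400, g(2.3) = 3.884100
s_2 = 2.300000 − 3.884100·(2.300000 − 2.200000) / (3.884100 − (-0.174400)) = 2.300000 − (0.388410)/(4.058500) = 2.204297
g(2.204297) = -0.012324
s_3 = 2.204297 − (-0.012324)·(2.204297 − 2.300000) / (-0.012324 − 3.884100) = 2.204297 − (0.001179)/(-3.896424) = 2.204600
g(2.204600) = -0.000867
s_4 = 2.204600 − (-0.000867)·(2.204600 − 2.204297) / (-0.000867 − (-0.012324)) = 2.204600 − (0.000000)/(0.011458) = 2.204623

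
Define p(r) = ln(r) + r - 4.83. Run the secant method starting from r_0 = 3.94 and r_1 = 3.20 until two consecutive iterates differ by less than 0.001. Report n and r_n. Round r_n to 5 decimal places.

n = 4, r_n = 3.56019

p(3.94) = 0.4811807, p(3.20) = -0.4668492
r_2 = 3.2000000 − (-0.4668492)·(-0.7400000)/(-0.9480299) = 3.5644066;  |Δ| = 0.3644066
p(3.5644066) = 0.0054042
r_3 = 3.5644066 − 0.0054042·(0.3644066)/(0.4722534) = 3.5602365;  |Δ| = 0.0041701
p(3.5602365) = 0.0000635
r_4 = 3.5602365 − 0.0000635·(-0.0041701)/(-0.0053407) = 3.5601869;  |Δ| = 0.0000496
|r_4 − r_3| = 0.0000496 < 0.001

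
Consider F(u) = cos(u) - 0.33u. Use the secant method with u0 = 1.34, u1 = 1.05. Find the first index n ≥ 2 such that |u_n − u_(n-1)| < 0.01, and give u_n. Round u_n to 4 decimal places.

F(1.34) = -0.213447, F(1.05) = 0.151071
u2 = 1.050000 − 0.151071·(-0.290000)/(0.364518) = 1.170188;  |Δ| = 0.120188
F(1.170188) = 0.003817
u3 = 1.170188 − 0.003817·(0.120188)/(-0.147254) = 1.173303;  |Δ| = 0.003115
|u3 − u2| = 0.003115 < 0.01

n = 3, u_n = 1.1733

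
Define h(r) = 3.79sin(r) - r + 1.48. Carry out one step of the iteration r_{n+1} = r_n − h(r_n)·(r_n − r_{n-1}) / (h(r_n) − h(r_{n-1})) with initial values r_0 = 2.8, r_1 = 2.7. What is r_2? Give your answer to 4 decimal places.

2.7888

h(2.8) = -0.050395, h(2.7) = 0.399770
r_2 = 2.700000 − 0.399770·(2.700000 − 2.800000) / (0.399770 − (-0.050395)) = 2.700000 − (-0.039977)/(0.450165) = 2.788805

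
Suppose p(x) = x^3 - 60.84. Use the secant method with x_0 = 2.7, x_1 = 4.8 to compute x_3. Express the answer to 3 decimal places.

p(2.7) = -41.15700, p(4.8) = 49.75200
x_2 = 4.80000 − 49.75200·(4.80000 − 2.70000) / (49.75200 − (-41.15700)) = 4.80000 − (104.47920)/(90.90900) = 3.65073
p(3.65073) = -12.18379
x_3 = 3.65073 − (-12.18379)·(3.65073 − 4.80000) / (-12.18379 − 49.75200) = 3.65073 − (14.00249)/(-61.93579) = 3.87681

3.877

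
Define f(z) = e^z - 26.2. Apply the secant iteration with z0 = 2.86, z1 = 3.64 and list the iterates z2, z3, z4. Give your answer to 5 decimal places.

3.19039, 3.25239, 3.26627

f(2.86) = -8.7384731, f(3.64) = 11.8918367
z2 = 3.6400000 − 11.8918367·(3.6400000 − 2.8600000) / (11.8918367 − (-8.7384731)) = 3.6400000 − (9.2756326)/(20.6303098) = 3.1903881
f(3.1903881) = -1.9021442
z3 = 3.1903881 − (-1.9021442)·(3.1903881 − 3.6400000) / (-1.9021442 − 11.8918367) = 3.1903881 − (0.8552267)/(-13.7939810) = 3.2523881
f(3.2523881) = -0.3479967
z4 = 3.2523881 − (-0.3479967)·(3.2523881 − 3.1903881) / (-0.3479967 − (-1.9021442)) = 3.2523881 − (-0.0215758)/(1.5541475) = 3.2662708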